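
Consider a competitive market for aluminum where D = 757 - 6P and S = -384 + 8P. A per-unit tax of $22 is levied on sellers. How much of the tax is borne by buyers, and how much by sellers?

Pre-tax equilibrium: P* = 81.5, Q* = 268.
Tax on sellers shifts supply to S = -384 + 8(P − 22) = -560 + 8P.
757 - 6P = -560 + 8P gives buyer price Pb = 1317/14; sellers receive Ps = 1317/14 − 22 = 1009/14.
New quantity: Q = 757 − 6(1317/14) = 1348/7.
Buyer burden = 1317/14 − 81.5 = 88/7; seller burden = 81.5 − 1009/14 = 66/7.

Buyers bear 88/7, sellers bear 66/7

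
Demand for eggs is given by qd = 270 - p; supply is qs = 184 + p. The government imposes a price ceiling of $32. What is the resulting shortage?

Equilibrium price would be p* = 43, so the ceiling at 32 binds.
At p = 32: qd = 270 − 1(32) = 238, qs = 184 + 1(32) = 216.
Shortage = 238 − 216 = 22.

Shortage = 22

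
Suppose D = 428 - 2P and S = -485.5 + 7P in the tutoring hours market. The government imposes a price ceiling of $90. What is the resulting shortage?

Equilibrium price would be P* = 101.5, so the ceiling at 90 binds.
At P = 90: D = 428 − 2(90) = 248, S = -485.5 + 7(90) = 144.5.
Shortage = 248 − 144.5 = 103.5.

Shortage = 103.5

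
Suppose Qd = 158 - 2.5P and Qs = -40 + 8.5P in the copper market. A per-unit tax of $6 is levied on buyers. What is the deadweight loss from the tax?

Deadweight loss = 765/22

Pre-tax equilibrium: P* = 18, Q* = 113.
Tax on buyers shifts demand to Qd = 158 − 2.5(P + 6) = 143 - 2.5P.
143 - 2.5P = -40 + 8.5P gives seller price Ps = 183/11; buyers pay Pb = 183/11 + 6 = 249/11.
New quantity: Q = 158 − 2.5(249/11) = 2231/22.
DWL = ½ × 6 × (113 − 2231/22) = 765/22.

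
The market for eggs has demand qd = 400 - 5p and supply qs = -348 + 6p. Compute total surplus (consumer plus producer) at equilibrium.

Equilibrium: 400 - 5p = -348 + 6p gives p* = 68, q* = 60.
Demand choke price: p = 80; supply starts at p = 58.
CS = ½(80 − 68)(60) = 360; PS = ½(68 − 58)(60) = 300.

Total surplus = 660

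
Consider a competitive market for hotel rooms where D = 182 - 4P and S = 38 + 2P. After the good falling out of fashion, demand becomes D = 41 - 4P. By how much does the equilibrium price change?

ΔP = -23.5

Original equilibrium: P* = 24, Q* = 86.
New equilibrium: 41 - 4P = 38 + 2P, so 3 = 6P and P' = 0.5; Q' = 41 − 4(0.5) = 39.
Change in price: 0.5 − 24 = -23.5.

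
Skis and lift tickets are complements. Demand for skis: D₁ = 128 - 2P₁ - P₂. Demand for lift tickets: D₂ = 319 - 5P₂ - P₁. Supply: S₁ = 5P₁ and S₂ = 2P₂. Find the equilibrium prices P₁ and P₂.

P₁ = 577/48, P₂ = 2105/48

Market 1: 128 - 2P₁ - P₂ = 5P₁ → 7P₁ + P₂ = 128.
Market 2: 7P₂ + P₁ = 319.
Eliminating P₂: 7×(1) − 1×(2) gives 48P₁ = 577, so P₁ = 577/48.
Back-substitute into (2): P₂ = (319 − 1×577/48) / 7 = 2105/48.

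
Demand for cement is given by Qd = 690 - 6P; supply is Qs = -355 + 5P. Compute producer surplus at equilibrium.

Equilibrium: 690 - 6P = -355 + 5P gives P* = 95, Q* = 120.
Supply starts at P = 71 (where Qs = 0).
PS = ½(95 − 71)(120) = 1440.

Producer surplus = 1440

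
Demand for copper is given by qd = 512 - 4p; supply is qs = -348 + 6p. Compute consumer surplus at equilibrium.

Consumer surplus = 3528

Equilibrium: 512 - 4p = -348 + 6p gives p* = 86, q* = 168.
Demand choke price (qd = 0): p = 128.
CS = ½(128 − 86)(168) = 3528.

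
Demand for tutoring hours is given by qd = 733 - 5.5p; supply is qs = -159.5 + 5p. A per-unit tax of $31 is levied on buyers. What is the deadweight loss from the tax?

Pre-tax equilibrium: p* = 85, q* = 265.5.
Tax on buyers shifts demand to qd = 733 − 5.5(p + 31) = 562.5 - 5.5p.
562.5 - 5.5p = -159.5 + 5p gives seller price ps = 1444/21; buyers pay pb = 1444/21 + 31 = 2095/21.
New quantity: q = 733 − 5.5(2095/21) = 7741/42.
DWL = ½ × 31 × (265.5 − 7741/42) = 52855/42.

Deadweight loss = 52855/42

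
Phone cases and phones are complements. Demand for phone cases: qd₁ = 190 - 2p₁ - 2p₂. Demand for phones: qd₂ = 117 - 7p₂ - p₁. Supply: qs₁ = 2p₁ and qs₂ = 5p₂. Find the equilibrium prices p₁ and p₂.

Market 1: 190 - 2p₁ - 2p₂ = 2p₁ → 4p₁ + 2p₂ = 190.
Market 2: 12p₂ + p₁ = 117.
Eliminating p₂: 12×(1) − 2×(2) gives 46p₁ = 2046, so p₁ = 1023/23.
Back-substitute into (2): p₂ = (117 − 1×1023/23) / 12 = 139/23.

p₁ = 1023/23, p₂ = 139/23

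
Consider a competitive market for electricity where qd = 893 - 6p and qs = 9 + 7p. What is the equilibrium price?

p* = 68

Set qd = qs: 893 - 6p = 9 + 7p.
884 = 13p, so p* = 68.
q* = 893 − 6(68) = 485.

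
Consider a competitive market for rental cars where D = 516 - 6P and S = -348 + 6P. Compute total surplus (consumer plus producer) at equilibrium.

Total surplus = 1176

Equilibrium: 516 - 6P = -348 + 6P gives P* = 72, Q* = 84.
Demand choke price: P = 86; supply starts at P = 58.
CS = ½(86 − 72)(84) = 588; PS = ½(72 − 58)(84) = 588.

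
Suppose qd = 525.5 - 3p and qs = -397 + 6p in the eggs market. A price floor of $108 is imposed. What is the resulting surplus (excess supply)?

Equilibrium price would be p* = 102.5, so the floor at 108 binds.
At p = 108: qd = 201.5, qs = 251.
Surplus = 251 − 201.5 = 49.5.

Surplus = 49.5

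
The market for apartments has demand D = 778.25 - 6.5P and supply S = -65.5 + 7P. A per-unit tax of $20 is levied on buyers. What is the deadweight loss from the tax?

Deadweight loss = 18200/27

Pre-tax equilibrium: P* = 62.5, Q* = 372.
Tax on buyers shifts demand to D = 778.25 − 6.5(P + 20) = 648.25 - 6.5P.
648.25 - 6.5P = -65.5 + 7P gives seller price Ps = 2855/54; buyers pay Pb = 2855/54 + 20 = 3935/54.
New quantity: Q = 778.25 − 6.5(3935/54) = 8224/27.
DWL = ½ × 20 × (372 − 8224/27) = 18200/27.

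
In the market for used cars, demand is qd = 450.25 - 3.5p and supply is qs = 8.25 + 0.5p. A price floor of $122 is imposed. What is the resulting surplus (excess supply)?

Equilibrium price would be p* = 110.5, so the floor at 122 binds.
At p = 122: qd = 23.25, qs = 69.25.
Surplus = 69.25 − 23.25 = 46.

Surplus = 46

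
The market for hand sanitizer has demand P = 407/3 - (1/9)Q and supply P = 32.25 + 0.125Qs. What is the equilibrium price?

P* = 87

Set the two price expressions equal: 407/3 - (1/9)Q = 32.25 + 0.125Q.
1241/12 = (17/72)Q, so Q* = 438.
P* = 407/3 − (1/9)(438) = 87.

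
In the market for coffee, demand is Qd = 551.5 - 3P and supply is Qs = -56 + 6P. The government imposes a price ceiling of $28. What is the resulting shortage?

Shortage = 355.5

Equilibrium price would be P* = 67.5, so the ceiling at 28 binds.
At P = 28: Qd = 551.5 − 3(28) = 467.5, Qs = -56 + 6(28) = 112.
Shortage = 467.5 − 112 = 355.5.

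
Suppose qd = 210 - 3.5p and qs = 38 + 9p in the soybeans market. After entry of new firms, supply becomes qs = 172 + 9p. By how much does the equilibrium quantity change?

Δq = 37.52

Original equilibrium: p* = 13.76, q* = 161.84.
New equilibrium: 210 - 3.5p = 172 + 9p, so 38 = 12.5p and p' = 3.04; q' = 210 − 3.5(3.04) = 199.36.
Change in quantity: 199.36 − 161.84 = 37.52.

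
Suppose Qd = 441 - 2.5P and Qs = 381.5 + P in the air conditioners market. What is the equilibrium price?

Set Qd = Qs: 441 - 2.5P = 381.5 + P.
59.5 = 3.5P, so P* = 17.
Q* = 441 − 2.5(17) = 398.5.

P* = 17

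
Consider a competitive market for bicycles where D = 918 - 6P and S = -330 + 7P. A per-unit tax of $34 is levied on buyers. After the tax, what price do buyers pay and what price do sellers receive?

Buyers pay 1486/13, sellers receive 1044/13

Pre-tax equilibrium: P* = 96, Q* = 342.
Tax on buyers shifts demand to D = 918 − 6(P + 34) = 714 - 6P.
714 - 6P = -330 + 7P gives seller price Ps = 1044/13; buyers pay Pb = 1044/13 + 34 = 1486/13.
New quantity: Q = 918 − 6(1486/13) = 3018/13.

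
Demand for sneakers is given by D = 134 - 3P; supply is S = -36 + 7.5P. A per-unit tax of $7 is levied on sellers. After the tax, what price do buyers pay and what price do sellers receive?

Buyers pay 445/21, sellers receive 298/21

Pre-tax equilibrium: P* = 340/21, Q* = 598/7.
Tax on sellers shifts supply to S = -36 + 7.5(P − 7) = -88.5 + 7.5P.
134 - 3P = -88.5 + 7.5P gives buyer price Pb = 445/21; sellers receive Ps = 445/21 − 7 = 298/21.
New quantity: Q = 134 − 3(445/21) = 493/7.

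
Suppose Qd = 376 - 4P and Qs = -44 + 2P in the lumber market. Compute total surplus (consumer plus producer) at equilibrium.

Total surplus = 3456

Equilibrium: 376 - 4P = -44 + 2P gives P* = 70, Q* = 96.
Demand choke price: P = 94; supply starts at P = 22.
CS = ½(94 − 70)(96) = 1152; PS = ½(70 − 22)(96) = 2304.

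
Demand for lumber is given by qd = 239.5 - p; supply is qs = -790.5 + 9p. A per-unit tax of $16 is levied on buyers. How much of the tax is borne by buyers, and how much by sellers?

Pre-tax equilibrium: p* = 103, q* = 136.5.
Tax on buyers shifts demand to qd = 239.5 − 1(p + 16) = 223.5 - p.
223.5 - p = -790.5 + 9p gives seller price ps = 101.4; buyers pay pb = 101.4 + 16 = 117.4.
New quantity: q = 239.5 − 1(117.4) = 122.1.
Buyer burden = 117.4 − 103 = 14.4; seller burden = 103 − 101.4 = 1.6.

Buyers bear $14.4, sellers bear $1.6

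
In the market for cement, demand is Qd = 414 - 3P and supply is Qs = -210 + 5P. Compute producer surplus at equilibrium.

Equilibrium: 414 - 3P = -210 + 5P gives P* = 78, Q* = 180.
Supply starts at P = 42 (where Qs = 0).
PS = ½(78 − 42)(180) = 3240.

Producer surplus = 3240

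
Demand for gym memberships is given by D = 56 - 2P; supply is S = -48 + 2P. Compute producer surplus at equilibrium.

Equilibrium: 56 - 2P = -48 + 2P gives P* = 26, Q* = 4.
Supply starts at P = 24 (where S = 0).
PS = ½(26 − 24)(4) = 4.

Producer surplus = 4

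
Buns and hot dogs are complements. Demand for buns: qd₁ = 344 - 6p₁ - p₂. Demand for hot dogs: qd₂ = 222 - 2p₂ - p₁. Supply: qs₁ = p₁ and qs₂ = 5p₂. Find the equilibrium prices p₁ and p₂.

Market 1: 344 - 6p₁ - p₂ = p₁ → 7p₁ + p₂ = 344.
Market 2: 7p₂ + p₁ = 222.
Eliminating p₂: 7×(1) − 1×(2) gives 48p₁ = 2186, so p₁ = 1093/24.
Back-substitute into (2): p₂ = (222 − 1×1093/24) / 7 = 605/24.

p₁ = 1093/24, p₂ = 605/24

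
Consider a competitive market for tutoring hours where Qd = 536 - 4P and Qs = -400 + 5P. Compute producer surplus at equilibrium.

Producer surplus = 1440

Equilibrium: 536 - 4P = -400 + 5P gives P* = 104, Q* = 120.
Supply starts at P = 80 (where Qs = 0).
PS = ½(104 − 80)(120) = 1440.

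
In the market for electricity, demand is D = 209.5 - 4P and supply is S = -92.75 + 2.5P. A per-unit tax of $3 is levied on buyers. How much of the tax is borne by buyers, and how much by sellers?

Buyers bear 15/13, sellers bear 24/13

Pre-tax equilibrium: P* = 46.5, Q* = 23.5.
Tax on buyers shifts demand to D = 209.5 − 4(P + 3) = 197.5 - 4P.
197.5 - 4P = -92.75 + 2.5P gives seller price Ps = 1161/26; buyers pay Pb = 1161/26 + 3 = 1239/26.
New quantity: Q = 209.5 − 4(1239/26) = 491/26.
Buyer burden = 1239/26 − 46.5 = 15/13; seller burden = 46.5 − 1161/26 = 24/13.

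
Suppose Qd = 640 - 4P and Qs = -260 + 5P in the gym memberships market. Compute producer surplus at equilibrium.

Equilibrium: 640 - 4P = -260 + 5P gives P* = 100, Q* = 240.
Supply starts at P = 52 (where Qs = 0).
PS = ½(100 − 52)(240) = 5760.

Producer surplus = 5760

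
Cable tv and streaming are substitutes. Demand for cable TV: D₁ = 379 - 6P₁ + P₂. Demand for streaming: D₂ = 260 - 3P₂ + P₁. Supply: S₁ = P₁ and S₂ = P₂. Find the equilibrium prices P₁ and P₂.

P₁ = 592/9, P₂ = 733/9

Market 1: 379 - 6P₁ + P₂ = P₁ → 7P₁ - P₂ = 379.
Market 2: 4P₂ - P₁ = 260.
Eliminating P₂: 4×(1) + 1×(2) gives 27P₁ = 1776, so P₁ = 592/9.
Back-substitute into (2): P₂ = (260 + 1×592/9) / 4 = 733/9.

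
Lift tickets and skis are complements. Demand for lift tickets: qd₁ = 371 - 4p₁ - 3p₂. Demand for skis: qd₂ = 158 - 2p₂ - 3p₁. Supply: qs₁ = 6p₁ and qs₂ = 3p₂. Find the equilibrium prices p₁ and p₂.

p₁ = 1381/41, p₂ = 467/41

Market 1: 371 - 4p₁ - 3p₂ = 6p₁ → 10p₁ + 3p₂ = 371.
Market 2: 5p₂ + 3p₁ = 158.
Eliminating p₂: 5×(1) − 3×(2) gives 41p₁ = 1381, so p₁ = 1381/41.
Back-substitute into (2): p₂ = (158 − 3×1381/41) / 5 = 467/41.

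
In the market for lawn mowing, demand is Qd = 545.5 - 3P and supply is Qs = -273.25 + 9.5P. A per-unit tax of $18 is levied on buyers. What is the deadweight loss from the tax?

Deadweight loss = 369.36

Pre-tax equilibrium: P* = 65.5, Q* = 349.
Tax on buyers shifts demand to Qd = 545.5 − 3(P + 18) = 491.5 - 3P.
491.5 - 3P = -273.25 + 9.5P gives seller price Ps = 61.18; buyers pay Pb = 61.18 + 18 = 79.18.
New quantity: Q = 545.5 − 3(79.18) = 307.96.
DWL = ½ × 18 × (349 − 307.96) = 369.36.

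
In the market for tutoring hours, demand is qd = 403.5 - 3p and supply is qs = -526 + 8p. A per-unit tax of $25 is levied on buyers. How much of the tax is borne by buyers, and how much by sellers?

Pre-tax equilibrium: p* = 84.5, q* = 150.
Tax on buyers shifts demand to qd = 403.5 − 3(p + 25) = 328.5 - 3p.
328.5 - 3p = -526 + 8p gives seller price ps = 1709/22; buyers pay pb = 1709/22 + 25 = 2259/22.
New quantity: q = 403.5 − 3(2259/22) = 1050/11.
Buyer burden = 2259/22 − 84.5 = 200/11; seller burden = 84.5 − 1709/22 = 75/11.

Buyers bear 200/11, sellers bear 75/11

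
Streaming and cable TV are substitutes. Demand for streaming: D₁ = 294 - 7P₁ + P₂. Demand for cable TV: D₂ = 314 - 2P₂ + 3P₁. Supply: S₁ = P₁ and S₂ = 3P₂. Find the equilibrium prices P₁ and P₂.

Market 1: 294 - 7P₁ + P₂ = P₁ → 8P₁ - P₂ = 294.
Market 2: 5P₂ - 3P₁ = 314.
Eliminating P₂: 5×(1) + 1×(2) gives 37P₁ = 1784, so P₁ = 1784/37.
Back-substitute into (2): P₂ = (314 + 3×1784/37) / 5 = 3394/37.

P₁ = 1784/37, P₂ = 3394/37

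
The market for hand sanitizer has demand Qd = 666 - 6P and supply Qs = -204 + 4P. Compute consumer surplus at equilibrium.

Consumer surplus = 1728

Equilibrium: 666 - 6P = -204 + 4P gives P* = 87, Q* = 144.
Demand choke price (Qd = 0): P = 111.
CS = ½(111 − 87)(144) = 1728.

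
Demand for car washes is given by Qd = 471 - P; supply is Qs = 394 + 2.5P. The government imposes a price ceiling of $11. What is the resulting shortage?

Shortage = 38.5

Equilibrium price would be P* = 22, so the ceiling at 11 binds.
At P = 11: Qd = 471 − 1(11) = 460, Qs = 394 + 2.5(11) = 421.5.
Shortage = 460 − 421.5 = 38.5.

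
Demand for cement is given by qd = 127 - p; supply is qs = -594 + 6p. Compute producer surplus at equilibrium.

Producer surplus = 48

Equilibrium: 127 - p = -594 + 6p gives p* = 103, q* = 24.
Supply starts at p = 99 (where qs = 0).
PS = ½(103 − 99)(24) = 48.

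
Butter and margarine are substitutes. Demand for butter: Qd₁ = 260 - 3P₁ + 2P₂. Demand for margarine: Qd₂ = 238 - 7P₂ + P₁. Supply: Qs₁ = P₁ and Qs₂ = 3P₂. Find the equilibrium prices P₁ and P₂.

P₁ = 1538/19, P₂ = 606/19

Market 1: 260 - 3P₁ + 2P₂ = P₁ → 4P₁ - 2P₂ = 260.
Market 2: 10P₂ - P₁ = 238.
Eliminating P₂: 10×(1) + 2×(2) gives 38P₁ = 3076, so P₁ = 1538/19.
Back-substitute into (2): P₂ = (238 + 1×1538/19) / 10 = 606/19.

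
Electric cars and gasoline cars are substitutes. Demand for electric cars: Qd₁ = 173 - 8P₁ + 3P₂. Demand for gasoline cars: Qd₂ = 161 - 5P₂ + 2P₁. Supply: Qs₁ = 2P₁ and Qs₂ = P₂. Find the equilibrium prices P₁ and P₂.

P₁ = 169/6, P₂ = 326/9

Market 1: 173 - 8P₁ + 3P₂ = 2P₁ → 10P₁ - 3P₂ = 173.
Market 2: 6P₂ - 2P₁ = 161.
Eliminating P₂: 6×(1) + 3×(2) gives 54P₁ = 1521, so P₁ = 169/6.
Back-substitute into (2): P₂ = (161 + 2×169/6) / 6 = 326/9.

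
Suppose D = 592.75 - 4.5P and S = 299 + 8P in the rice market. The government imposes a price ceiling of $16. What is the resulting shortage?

Equilibrium price would be P* = 23.5, so the ceiling at 16 binds.
At P = 16: D = 592.75 − 4.5(16) = 520.75, S = 299 + 8(16) = 427.
Shortage = 520.75 − 427 = 93.75.

Shortage = 93.75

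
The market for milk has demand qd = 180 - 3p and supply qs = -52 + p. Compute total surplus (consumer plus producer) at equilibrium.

Equilibrium: 180 - 3p = -52 + p gives p* = 58, q* = 6.
Demand choke price: p = 60; supply starts at p = 52.
CS = ½(60 − 58)(6) = 6; PS = ½(58 − 52)(6) = 18.

Total surplus = 24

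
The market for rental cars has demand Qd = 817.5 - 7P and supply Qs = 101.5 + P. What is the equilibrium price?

P* = 89.5

Set Qd = Qs: 817.5 - 7P = 101.5 + P.
716 = 8P, so P* = 89.5.
Q* = 817.5 − 7(89.5) = 191.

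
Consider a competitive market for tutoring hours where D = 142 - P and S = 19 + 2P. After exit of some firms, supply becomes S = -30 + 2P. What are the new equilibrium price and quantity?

P' = 172/3, Q' = 254/3

Original equilibrium: P* = 41, Q* = 101.
New equilibrium: 142 - P = -30 + 2P, so 172 = 3P and P' = 172/3; Q' = 142 − 1(172/3) = 254/3.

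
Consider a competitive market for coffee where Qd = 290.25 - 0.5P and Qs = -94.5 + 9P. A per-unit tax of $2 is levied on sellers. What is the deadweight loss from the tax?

Deadweight loss = 18/19

Pre-tax equilibrium: P* = 40.5, Q* = 270.
Tax on sellers shifts supply to Qs = -94.5 + 9(P − 2) = -112.5 + 9P.
290.25 - 0.5P = -112.5 + 9P gives buyer price Pb = 1611/38; sellers receive Ps = 1611/38 − 2 = 1535/38.
New quantity: Q = 290.25 − 0.5(1611/38) = 5112/19.
DWL = ½ × 2 × (270 − 5112/19) = 18/19.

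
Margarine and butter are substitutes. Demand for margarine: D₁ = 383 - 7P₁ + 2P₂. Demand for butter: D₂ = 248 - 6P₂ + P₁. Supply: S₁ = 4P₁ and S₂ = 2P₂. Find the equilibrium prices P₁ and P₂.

Market 1: 383 - 7P₁ + 2P₂ = 4P₁ → 11P₁ - 2P₂ = 383.
Market 2: 8P₂ - P₁ = 248.
Eliminating P₂: 8×(1) + 2×(2) gives 86P₁ = 3560, so P₁ = 1780/43.
Back-substitute into (2): P₂ = (248 + 1×1780/43) / 8 = 3111/86.

P₁ = 1780/43, P₂ = 3111/86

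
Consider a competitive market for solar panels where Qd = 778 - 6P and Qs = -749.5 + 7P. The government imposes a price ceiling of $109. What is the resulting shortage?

Equilibrium price would be P* = 117.5, so the ceiling at 109 binds.
At P = 109: Qd = 778 − 6(109) = 124, Qs = -749.5 + 7(109) = 13.5.
Shortage = 124 − 13.5 = 110.5.

Shortage = 110.5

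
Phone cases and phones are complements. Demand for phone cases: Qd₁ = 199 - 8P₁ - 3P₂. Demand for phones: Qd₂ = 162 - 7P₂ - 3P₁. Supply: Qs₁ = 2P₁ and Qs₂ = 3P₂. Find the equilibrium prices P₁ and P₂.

P₁ = 1504/91, P₂ = 1023/91

Market 1: 199 - 8P₁ - 3P₂ = 2P₁ → 10P₁ + 3P₂ = 199.
Market 2: 10P₂ + 3P₁ = 162.
Eliminating P₂: 10×(1) − 3×(2) gives 91P₁ = 1504, so P₁ = 1504/91.
Back-substitute into (2): P₂ = (162 − 3×1504/91) / 10 = 1023/91.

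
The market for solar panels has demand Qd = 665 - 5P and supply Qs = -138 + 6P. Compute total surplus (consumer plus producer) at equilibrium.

Total surplus = 16500

Equilibrium: 665 - 5P = -138 + 6P gives P* = 73, Q* = 300.
Demand choke price: P = 133; supply starts at P = 23.
CS = ½(133 − 73)(300) = 9000; PS = ½(73 − 23)(300) = 7500.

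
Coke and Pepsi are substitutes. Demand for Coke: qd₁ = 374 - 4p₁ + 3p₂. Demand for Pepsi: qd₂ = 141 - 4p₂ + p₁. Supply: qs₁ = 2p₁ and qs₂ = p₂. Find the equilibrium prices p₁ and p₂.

Market 1: 374 - 4p₁ + 3p₂ = 2p₁ → 6p₁ - 3p₂ = 374.
Market 2: 5p₂ - p₁ = 141.
Eliminating p₂: 5×(1) + 3×(2) gives 27p₁ = 2293, so p₁ = 2293/27.
Back-substitute into (2): p₂ = (141 + 1×2293/27) / 5 = 1220/27.

p₁ = 2293/27, p₂ = 1220/27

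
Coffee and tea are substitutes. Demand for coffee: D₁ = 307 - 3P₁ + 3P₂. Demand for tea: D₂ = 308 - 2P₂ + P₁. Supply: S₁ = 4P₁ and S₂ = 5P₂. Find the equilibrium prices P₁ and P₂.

P₁ = 3073/46, P₂ = 2463/46

Market 1: 307 - 3P₁ + 3P₂ = 4P₁ → 7P₁ - 3P₂ = 307.
Market 2: 7P₂ - P₁ = 308.
Eliminating P₂: 7×(1) + 3×(2) gives 46P₁ = 3073, so P₁ = 3073/46.
Back-substitute into (2): P₂ = (308 + 1×3073/46) / 7 = 2463/46.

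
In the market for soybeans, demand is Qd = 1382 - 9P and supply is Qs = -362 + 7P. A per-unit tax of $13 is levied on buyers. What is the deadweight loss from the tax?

Pre-tax equilibrium: P* = 109, Q* = 401.
Tax on buyers shifts demand to Qd = 1382 − 9(P + 13) = 1265 - 9P.
1265 - 9P = -362 + 7P gives seller price Ps = 101.6875; buyers pay Pb = 101.6875 + 13 = 114.6875.
New quantity: Q = 1382 − 9(114.6875) = 349.8125.
DWL = ½ × 13 × (401 − 349.8125) = 332.71875.

Deadweight loss = 332.71875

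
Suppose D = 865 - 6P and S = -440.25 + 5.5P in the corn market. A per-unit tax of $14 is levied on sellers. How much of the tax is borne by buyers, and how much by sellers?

Pre-tax equilibrium: P* = 113.5, Q* = 184.
Tax on sellers shifts supply to S = -440.25 + 5.5(P − 14) = -517.25 + 5.5P.
865 - 6P = -517.25 + 5.5P gives buyer price Pb = 5529/46; sellers receive Ps = 5529/46 − 14 = 4885/46.
New quantity: Q = 865 − 6(5529/46) = 3308/23.
Buyer burden = 5529/46 − 113.5 = 154/23; seller burden = 113.5 − 4885/46 = 168/23.

Buyers bear 154/23, sellers bear 168/23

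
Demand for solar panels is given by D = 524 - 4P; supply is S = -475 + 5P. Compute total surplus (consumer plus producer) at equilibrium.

Equilibrium: 524 - 4P = -475 + 5P gives P* = 111, Q* = 80.
Demand choke price: P = 131; supply starts at P = 95.
CS = ½(131 − 111)(80) = 800; PS = ½(111 − 95)(80) = 640.

Total surplus = 1440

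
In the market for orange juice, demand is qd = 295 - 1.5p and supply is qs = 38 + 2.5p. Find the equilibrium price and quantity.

p* = 64.25, q* = 198.625

Set qd = qs: 295 - 1.5p = 38 + 2.5p.
257 = 4p, so p* = 64.25.
q* = 295 − 1.5(64.25) = 198.625.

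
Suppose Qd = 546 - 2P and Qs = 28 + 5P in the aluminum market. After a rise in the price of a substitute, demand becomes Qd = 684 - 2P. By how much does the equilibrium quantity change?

ΔQ = 690/7

Original equilibrium: P* = 74, Q* = 398.
New equilibrium: 684 - 2P = 28 + 5P, so 656 = 7P and P' = 656/7; Q' = 684 − 2(656/7) = 3476/7.
Change in quantity: 3476/7 − 398 = 690/7.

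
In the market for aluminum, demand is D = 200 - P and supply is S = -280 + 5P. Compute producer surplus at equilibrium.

Equilibrium: 200 - P = -280 + 5P gives P* = 80, Q* = 120.
Supply starts at P = 56 (where S = 0).
PS = ½(80 − 56)(120) = 1440.

Producer surplus = 1440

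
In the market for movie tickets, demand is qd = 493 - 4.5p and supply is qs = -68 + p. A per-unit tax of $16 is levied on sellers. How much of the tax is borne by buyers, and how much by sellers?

Buyers bear 32/11, sellers bear 144/11

Pre-tax equilibrium: p* = 102, q* = 34.
Tax on sellers shifts supply to qs = -68 + 1(p − 16) = -84 + p.
493 - 4.5p = -84 + p gives buyer price pb = 1154/11; sellers receive ps = 1154/11 − 16 = 978/11.
New quantity: q = 493 − 4.5(1154/11) = 230/11.
Buyer burden = 1154/11 − 102 = 32/11; seller burden = 102 − 978/11 = 144/11.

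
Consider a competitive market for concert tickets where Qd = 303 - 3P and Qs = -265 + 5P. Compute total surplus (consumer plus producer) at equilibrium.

Equilibrium: 303 - 3P = -265 + 5P gives P* = 71, Q* = 90.
Demand choke price: P = 101; supply starts at P = 53.
CS = ½(101 − 71)(90) = 1350; PS = ½(71 − 53)(90) = 810.

Total surplus = 2160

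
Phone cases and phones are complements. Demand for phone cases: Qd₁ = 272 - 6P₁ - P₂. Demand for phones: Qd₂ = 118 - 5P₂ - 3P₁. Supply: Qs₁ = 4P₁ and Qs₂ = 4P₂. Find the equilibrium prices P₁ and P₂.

Market 1: 272 - 6P₁ - P₂ = 4P₁ → 10P₁ + P₂ = 272.
Market 2: 9P₂ + 3P₁ = 118.
Eliminating P₂: 9×(1) − 1×(2) gives 87P₁ = 2330, so P₁ = 2330/87.
Back-substitute into (2): P₂ = (118 − 3×2330/87) / 9 = 364/87.

P₁ = 2330/87, P₂ = 364/87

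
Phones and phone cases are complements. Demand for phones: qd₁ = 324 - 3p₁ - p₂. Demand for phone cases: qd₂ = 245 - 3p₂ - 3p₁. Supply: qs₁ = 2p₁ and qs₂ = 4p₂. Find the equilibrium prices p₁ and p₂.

p₁ = 63.21875, p₂ = 7.90625

Market 1: 324 - 3p₁ - p₂ = 2p₁ → 5p₁ + p₂ = 324.
Market 2: 7p₂ + 3p₁ = 245.
Eliminating p₂: 7×(1) − 1×(2) gives 32p₁ = 2023, so p₁ = 63.21875.
Back-substitute into (2): p₂ = (245 − 3×63.21875) / 7 = 7.90625.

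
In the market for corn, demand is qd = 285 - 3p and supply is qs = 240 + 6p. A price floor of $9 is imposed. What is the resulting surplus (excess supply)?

Equilibrium price would be p* = 5, so the floor at 9 binds.
At p = 9: qd = 258, qs = 294.
Surplus = 294 − 258 = 36.

Surplus = 36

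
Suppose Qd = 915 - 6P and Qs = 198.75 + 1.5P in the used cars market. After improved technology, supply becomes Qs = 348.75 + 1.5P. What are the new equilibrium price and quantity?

P' = 75.5, Q' = 462

Original equilibrium: P* = 95.5, Q* = 342.
New equilibrium: 915 - 6P = 348.75 + 1.5P, so 566.25 = 7.5P and P' = 75.5; Q' = 915 − 6(75.5) = 462.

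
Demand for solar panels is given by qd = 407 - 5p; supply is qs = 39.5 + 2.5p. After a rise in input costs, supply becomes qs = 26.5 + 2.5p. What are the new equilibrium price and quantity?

Original equilibrium: p* = 49, q* = 162.
New equilibrium: 407 - 5p = 26.5 + 2.5p, so 380.5 = 7.5p and p' = 761/15; q' = 407 − 5(761/15) = 460/3.

p' = 761/15, q' = 460/3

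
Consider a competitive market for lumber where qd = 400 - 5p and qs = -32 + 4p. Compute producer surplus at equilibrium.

Equilibrium: 400 - 5p = -32 + 4p gives p* = 48, q* = 160.
Supply starts at p = 8 (where qs = 0).
PS = ½(48 − 8)(160) = 3200.

Producer surplus = 3200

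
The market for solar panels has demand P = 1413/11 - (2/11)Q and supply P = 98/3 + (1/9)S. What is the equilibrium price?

P* = 69

Set the two price expressions equal: 1413/11 - (2/11)Q = 98/3 + (1/9)Q.
3161/33 = (29/99)Q, so Q* = 327.
P* = 1413/11 − (2/11)(327) = 69.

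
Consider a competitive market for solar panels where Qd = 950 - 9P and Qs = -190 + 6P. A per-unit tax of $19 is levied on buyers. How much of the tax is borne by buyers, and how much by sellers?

Buyers bear $7.6, sellers bear $11.4

Pre-tax equilibrium: P* = 76, Q* = 266.
Tax on buyers shifts demand to Qd = 950 − 9(P + 19) = 779 - 9P.
779 - 9P = -190 + 6P gives seller price Ps = 64.6; buyers pay Pb = 64.6 + 19 = 83.6.
New quantity: Q = 950 − 9(83.6) = 197.6.
Buyer burden = 83.6 − 76 = 7.6; seller burden = 76 − 64.6 = 11.4.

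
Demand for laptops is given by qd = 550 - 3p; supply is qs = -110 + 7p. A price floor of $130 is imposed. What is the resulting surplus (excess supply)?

Equilibrium price would be p* = 66, so the floor at 130 binds.
At p = 130: qd = 160, qs = 800.
Surplus = 800 − 160 = 640.

Surplus = 640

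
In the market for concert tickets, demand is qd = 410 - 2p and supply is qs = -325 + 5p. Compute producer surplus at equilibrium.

Producer surplus = 4000

Equilibrium: 410 - 2p = -325 + 5p gives p* = 105, q* = 200.
Supply starts at p = 65 (where qs = 0).
PS = ½(105 − 65)(200) = 4000.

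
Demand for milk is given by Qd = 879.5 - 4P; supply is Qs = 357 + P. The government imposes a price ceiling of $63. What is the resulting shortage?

Shortage = 207.5

Equilibrium price would be P* = 104.5, so the ceiling at 63 binds.
At P = 63: Qd = 879.5 − 4(63) = 627.5, Qs = 357 + 1(63) = 420.
Shortage = 627.5 − 420 = 207.5.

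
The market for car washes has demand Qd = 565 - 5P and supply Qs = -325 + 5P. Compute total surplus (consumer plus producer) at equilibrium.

Total surplus = 2880

Equilibrium: 565 - 5P = -325 + 5P gives P* = 89, Q* = 120.
Demand choke price: P = 113; supply starts at P = 65.
CS = ½(113 − 89)(120) = 1440; PS = ½(89 − 65)(120) = 1440.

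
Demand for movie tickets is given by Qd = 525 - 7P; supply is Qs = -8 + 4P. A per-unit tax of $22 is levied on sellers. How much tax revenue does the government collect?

Pre-tax equilibrium: P* = 533/11, Q* = 2044/11.
Tax on sellers shifts supply to Qs = -8 + 4(P − 22) = -96 + 4P.
525 - 7P = -96 + 4P gives buyer price Pb = 621/11; sellers receive Ps = 621/11 − 22 = 379/11.
New quantity: Q = 525 − 7(621/11) = 1428/11.
Revenue = 22 × 1428/11 = 2856.

Tax revenue = 2856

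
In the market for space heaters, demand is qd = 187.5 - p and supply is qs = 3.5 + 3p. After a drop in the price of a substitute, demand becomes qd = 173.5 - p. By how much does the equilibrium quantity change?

Δq = -10.5

Original equilibrium: p* = 46, q* = 141.5.
New equilibrium: 173.5 - p = 3.5 + 3p, so 170 = 4p and p' = 42.5; q' = 173.5 − 1(42.5) = 131.
Change in quantity: 131 − 141.5 = -10.5.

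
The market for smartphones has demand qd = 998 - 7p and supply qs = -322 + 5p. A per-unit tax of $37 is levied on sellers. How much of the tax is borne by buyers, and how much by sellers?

Pre-tax equilibrium: p* = 110, q* = 228.
Tax on sellers shifts supply to qs = -322 + 5(p − 37) = -507 + 5p.
998 - 7p = -507 + 5p gives buyer price pb = 1505/12; sellers receive ps = 1505/12 − 37 = 1061/12.
New quantity: q = 998 − 7(1505/12) = 1441/12.
Buyer burden = 1505/12 − 110 = 185/12; seller burden = 110 − 1061/12 = 259/12.

Buyers bear 185/12, sellers bear 259/12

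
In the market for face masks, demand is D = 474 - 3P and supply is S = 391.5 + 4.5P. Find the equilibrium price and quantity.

P* = 11, Q* = 441

Set D = S: 474 - 3P = 391.5 + 4.5P.
82.5 = 7.5P, so P* = 11.
Q* = 474 − 3(11) = 441.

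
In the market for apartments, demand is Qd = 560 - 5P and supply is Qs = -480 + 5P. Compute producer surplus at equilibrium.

Producer surplus = 160

Equilibrium: 560 - 5P = -480 + 5P gives P* = 104, Q* = 40.
Supply starts at P = 96 (where Qs = 0).
PS = ½(104 − 96)(40) = 160.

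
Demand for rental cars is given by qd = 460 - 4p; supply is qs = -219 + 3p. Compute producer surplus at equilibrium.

Producer surplus = 864

Equilibrium: 460 - 4p = -219 + 3p gives p* = 97, q* = 72.
Supply starts at p = 73 (where qs = 0).
PS = ½(97 − 73)(72) = 864.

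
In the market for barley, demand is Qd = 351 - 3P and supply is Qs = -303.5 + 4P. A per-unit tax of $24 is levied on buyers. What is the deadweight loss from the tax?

Pre-tax equilibrium: P* = 93.5, Q* = 70.5.
Tax on buyers shifts demand to Qd = 351 − 3(P + 24) = 279 - 3P.
279 - 3P = -303.5 + 4P gives seller price Ps = 1165/14; buyers pay Pb = 1165/14 + 24 = 1501/14.
New quantity: Q = 351 − 3(1501/14) = 411/14.
DWL = ½ × 24 × (70.5 − 411/14) = 3456/7.

Deadweight loss = 3456/7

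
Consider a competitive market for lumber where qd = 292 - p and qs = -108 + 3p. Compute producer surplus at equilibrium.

Equilibrium: 292 - p = -108 + 3p gives p* = 100, q* = 192.
Supply starts at p = 36 (where qs = 0).
PS = ½(100 − 36)(192) = 6144.

Producer surplus = 6144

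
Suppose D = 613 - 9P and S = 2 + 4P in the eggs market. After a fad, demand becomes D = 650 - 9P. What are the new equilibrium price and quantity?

Original equilibrium: P* = 47, Q* = 190.
New equilibrium: 650 - 9P = 2 + 4P, so 648 = 13P and P' = 648/13; Q' = 650 − 9(648/13) = 2618/13.

P' = 648/13, Q' = 2618/13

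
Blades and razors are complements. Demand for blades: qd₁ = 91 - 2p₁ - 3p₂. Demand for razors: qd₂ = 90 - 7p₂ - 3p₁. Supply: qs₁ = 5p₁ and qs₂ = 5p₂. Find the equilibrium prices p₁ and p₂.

p₁ = 10.96, p₂ = 4.76

Market 1: 91 - 2p₁ - 3p₂ = 5p₁ → 7p₁ + 3p₂ = 91.
Market 2: 12p₂ + 3p₁ = 90.
Eliminating p₂: 12×(1) − 3×(2) gives 75p₁ = 822, so p₁ = 10.96.
Back-substitute into (2): p₂ = (90 − 3×10.96) / 12 = 4.76.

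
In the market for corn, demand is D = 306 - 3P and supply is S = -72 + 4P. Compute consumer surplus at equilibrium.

Consumer surplus = 3456

Equilibrium: 306 - 3P = -72 + 4P gives P* = 54, Q* = 144.
Demand choke price (D = 0): P = 102.
CS = ½(102 − 54)(144) = 3456.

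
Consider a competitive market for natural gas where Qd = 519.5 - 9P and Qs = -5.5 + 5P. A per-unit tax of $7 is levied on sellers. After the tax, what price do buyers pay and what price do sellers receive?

Buyers pay $40, sellers receive $33

Pre-tax equilibrium: P* = 37.5, Q* = 182.
Tax on sellers shifts supply to Qs = -5.5 + 5(P − 7) = -40.5 + 5P.
519.5 - 9P = -40.5 + 5P gives buyer price Pb = 40; sellers receive Ps = 40 − 7 = 33.
New quantity: Q = 519.5 − 9(40) = 159.5.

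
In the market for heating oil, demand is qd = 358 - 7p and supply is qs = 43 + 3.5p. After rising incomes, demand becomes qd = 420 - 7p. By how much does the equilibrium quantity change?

Original equilibrium: p* = 30, q* = 148.
New equilibrium: 420 - 7p = 43 + 3.5p, so 377 = 10.5p and p' = 754/21; q' = 420 − 7(754/21) = 506/3.
Change in quantity: 506/3 − 148 = 62/3.

Δq = 62/3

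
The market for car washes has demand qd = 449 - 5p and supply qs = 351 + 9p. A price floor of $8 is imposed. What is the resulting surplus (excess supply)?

Surplus = 14

Equilibrium price would be p* = 7, so the floor at 8 binds.
At p = 8: qd = 409, qs = 423.
Surplus = 423 − 409 = 14.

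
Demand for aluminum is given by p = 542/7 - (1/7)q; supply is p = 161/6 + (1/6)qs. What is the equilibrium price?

Set the two price expressions equal: 542/7 - (1/7)q = 161/6 + (1/6)q.
2125/42 = (13/42)q, so q* = 2125/13.
p* = 542/7 − (1/7)(2125/13) = 703/13.

p* = 703/13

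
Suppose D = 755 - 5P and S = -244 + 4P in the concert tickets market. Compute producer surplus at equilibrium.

Producer surplus = 5000

Equilibrium: 755 - 5P = -244 + 4P gives P* = 111, Q* = 200.
Supply starts at P = 61 (where S = 0).
PS = ½(111 − 61)(200) = 5000.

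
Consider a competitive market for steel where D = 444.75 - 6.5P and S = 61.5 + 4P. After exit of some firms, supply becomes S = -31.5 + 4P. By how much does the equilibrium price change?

Original equilibrium: P* = 36.5, Q* = 207.5.
New equilibrium: 444.75 - 6.5P = -31.5 + 4P, so 476.25 = 10.5P and P' = 635/14; Q' = 444.75 − 6.5(635/14) = 2099/14.
Change in price: 635/14 − 36.5 = 62/7.

ΔP = 62/7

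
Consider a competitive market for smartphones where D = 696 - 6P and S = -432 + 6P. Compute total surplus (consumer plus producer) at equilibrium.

Total surplus = 2904

Equilibrium: 696 - 6P = -432 + 6P gives P* = 94, Q* = 132.
Demand choke price: P = 116; supply starts at P = 72.
CS = ½(116 − 94)(132) = 1452; PS = ½(94 − 72)(132) = 1452.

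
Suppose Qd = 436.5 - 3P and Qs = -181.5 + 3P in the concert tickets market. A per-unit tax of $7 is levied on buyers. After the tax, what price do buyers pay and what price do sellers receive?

Pre-tax equilibrium: P* = 103, Q* = 127.5.
Tax on buyers shifts demand to Qd = 436.5 − 3(P + 7) = 415.5 - 3P.
415.5 - 3P = -181.5 + 3P gives seller price Ps = 99.5; buyers pay Pb = 99.5 + 7 = 106.5.
New quantity: Q = 436.5 − 3(106.5) = 117.

Buyers pay $106.5, sellers receive $99.5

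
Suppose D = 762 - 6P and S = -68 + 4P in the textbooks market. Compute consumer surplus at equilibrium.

Equilibrium: 762 - 6P = -68 + 4P gives P* = 83, Q* = 264.
Demand choke price (D = 0): P = 127.
CS = ½(127 − 83)(264) = 5808.

Consumer surplus = 5808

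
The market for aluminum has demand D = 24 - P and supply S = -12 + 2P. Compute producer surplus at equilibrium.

Equilibrium: 24 - P = -12 + 2P gives P* = 12, Q* = 12.
Supply starts at P = 6 (where S = 0).
PS = ½(12 − 6)(12) = 36.

Producer surplus = 36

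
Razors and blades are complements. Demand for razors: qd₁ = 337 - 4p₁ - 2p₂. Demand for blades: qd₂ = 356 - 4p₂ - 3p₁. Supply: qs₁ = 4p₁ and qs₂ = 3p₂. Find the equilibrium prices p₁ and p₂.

p₁ = 32.94, p₂ = 36.74

Market 1: 337 - 4p₁ - 2p₂ = 4p₁ → 8p₁ + 2p₂ = 337.
Market 2: 7p₂ + 3p₁ = 356.
Eliminating p₂: 7×(1) − 2×(2) gives 50p₁ = 1647, so p₁ = 32.94.
Back-substitute into (2): p₂ = (356 − 3×32.94) / 7 = 36.74.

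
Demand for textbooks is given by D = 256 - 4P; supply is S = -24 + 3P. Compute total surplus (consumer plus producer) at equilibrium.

Equilibrium: 256 - 4P = -24 + 3P gives P* = 40, Q* = 96.
Demand choke price: P = 64; supply starts at P = 8.
CS = ½(64 − 40)(96) = 1152; PS = ½(40 − 8)(96) = 1536.

Total surplus = 2688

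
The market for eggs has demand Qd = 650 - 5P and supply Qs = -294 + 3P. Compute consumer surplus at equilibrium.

Consumer surplus = 360

Equilibrium: 650 - 5P = -294 + 3P gives P* = 118, Q* = 60.
Demand choke price (Qd = 0): P = 130.
CS = ½(130 − 118)(60) = 360.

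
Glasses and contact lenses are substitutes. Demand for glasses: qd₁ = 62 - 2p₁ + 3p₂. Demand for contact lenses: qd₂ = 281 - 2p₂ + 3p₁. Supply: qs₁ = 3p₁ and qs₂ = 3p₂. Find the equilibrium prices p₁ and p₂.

Market 1: 62 - 2p₁ + 3p₂ = 3p₁ → 5p₁ - 3p₂ = 62.
Market 2: 5p₂ - 3p₁ = 281.
Eliminating p₂: 5×(1) + 3×(2) gives 16p₁ = 1153, so p₁ = 72.0625.
Back-substitute into (2): p₂ = (281 + 3×72.0625) / 5 = 99.4375.

p₁ = 72.0625, p₂ = 99.4375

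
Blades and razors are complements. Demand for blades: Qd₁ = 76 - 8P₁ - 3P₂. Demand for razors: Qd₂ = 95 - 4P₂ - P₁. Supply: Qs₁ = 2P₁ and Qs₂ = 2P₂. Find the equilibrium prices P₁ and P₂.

Market 1: 76 - 8P₁ - 3P₂ = 2P₁ → 10P₁ + 3P₂ = 76.
Market 2: 6P₂ + P₁ = 95.
Eliminating P₂: 6×(1) − 3×(2) gives 57P₁ = 171, so P₁ = 3.
Back-substitute into (2): P₂ = (95 − 1×3) / 6 = 46/3.

P₁ = 3, P₂ = 46/3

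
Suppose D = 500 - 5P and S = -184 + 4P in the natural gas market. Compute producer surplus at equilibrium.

Equilibrium: 500 - 5P = -184 + 4P gives P* = 76, Q* = 120.
Supply starts at P = 46 (where S = 0).
PS = ½(76 − 46)(120) = 1800.

Producer surplus = 1800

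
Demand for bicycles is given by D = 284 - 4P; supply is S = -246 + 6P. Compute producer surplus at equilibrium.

Equilibrium: 284 - 4P = -246 + 6P gives P* = 53, Q* = 72.
Supply starts at P = 41 (where S = 0).
PS = ½(53 − 41)(72) = 432.

Producer surplus = 432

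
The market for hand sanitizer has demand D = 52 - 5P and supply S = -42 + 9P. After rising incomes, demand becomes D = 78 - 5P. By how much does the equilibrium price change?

Original equilibrium: P* = 47/7, Q* = 129/7.
New equilibrium: 78 - 5P = -42 + 9P, so 120 = 14P and P' = 60/7; Q' = 78 − 5(60/7) = 246/7.
Change in price: 60/7 − 47/7 = 13/7.

ΔP = 13/7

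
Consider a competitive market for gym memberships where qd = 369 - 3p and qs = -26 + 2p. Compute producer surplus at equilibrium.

Equilibrium: 369 - 3p = -26 + 2p gives p* = 79, q* = 132.
Supply starts at p = 13 (where qs = 0).
PS = ½(79 − 13)(132) = 4356.

Producer surplus = 4356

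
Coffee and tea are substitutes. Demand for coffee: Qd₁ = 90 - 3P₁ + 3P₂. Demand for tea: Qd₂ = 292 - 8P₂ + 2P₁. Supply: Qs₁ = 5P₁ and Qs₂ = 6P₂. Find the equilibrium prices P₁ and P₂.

P₁ = 1068/53, P₂ = 1258/53

Market 1: 90 - 3P₁ + 3P₂ = 5P₁ → 8P₁ - 3P₂ = 90.
Market 2: 14P₂ - 2P₁ = 292.
Eliminating P₂: 14×(1) + 3×(2) gives 106P₁ = 2136, so P₁ = 1068/53.
Back-substitute into (2): P₂ = (292 + 2×1068/53) / 14 = 1258/53.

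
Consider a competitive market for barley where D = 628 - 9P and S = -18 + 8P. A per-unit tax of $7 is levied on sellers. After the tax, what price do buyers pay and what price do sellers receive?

Pre-tax equilibrium: P* = 38, Q* = 286.
Tax on sellers shifts supply to S = -18 + 8(P − 7) = -74 + 8P.
628 - 9P = -74 + 8P gives buyer price Pb = 702/17; sellers receive Ps = 702/17 − 7 = 583/17.
New quantity: Q = 628 − 9(702/17) = 4358/17.

Buyers pay 702/17, sellers receive 583/17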